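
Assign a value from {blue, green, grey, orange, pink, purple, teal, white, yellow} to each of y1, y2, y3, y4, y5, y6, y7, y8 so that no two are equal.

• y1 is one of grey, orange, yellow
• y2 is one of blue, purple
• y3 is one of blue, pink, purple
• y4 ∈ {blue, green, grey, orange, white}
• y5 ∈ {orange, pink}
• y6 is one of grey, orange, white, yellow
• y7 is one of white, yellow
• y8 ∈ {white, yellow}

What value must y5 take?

pink

Among the 8 variables, green fits only y4 (and all 8 values in {blue, green, grey, orange, pink, purple, white, yellow} must be used), so y4 = green.
The 2 variables y7 and y8 are confined to {white, yellow}, which locks those values in; drop them from y1, y6.
y1 and y6 between them cover only {grey, orange} — a naked pair. Remove those values from y5.
So y5 = pink.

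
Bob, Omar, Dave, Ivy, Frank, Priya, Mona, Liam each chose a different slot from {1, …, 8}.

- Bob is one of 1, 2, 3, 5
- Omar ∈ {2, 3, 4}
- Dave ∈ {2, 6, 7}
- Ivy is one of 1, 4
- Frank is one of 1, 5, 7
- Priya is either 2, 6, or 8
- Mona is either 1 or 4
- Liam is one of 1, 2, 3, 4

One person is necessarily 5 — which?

Bob

The 8 variables draw from only 8 values {1, 2, 3, 4, 5, 6, 7, 8}, so each is used; only Priya can be 8, hence Priya = 8.
The 7 still-open variables together cover exactly {1, 2, 3, 4, 5, 6, 7} — 7 values for 7 variables — and 6 appears only in Dave's list, so Dave = 6.
The 6 still-open variables draw from only 6 values {1, 2, 3, 4, 5, 7}, so each is used; only Frank can be 7, hence Frank = 7.
The 5 still-open variables together cover exactly {1, 2, 3, 4, 5} — 5 values for 5 variables — and 5 appears only in Bob's list, so Bob = 5.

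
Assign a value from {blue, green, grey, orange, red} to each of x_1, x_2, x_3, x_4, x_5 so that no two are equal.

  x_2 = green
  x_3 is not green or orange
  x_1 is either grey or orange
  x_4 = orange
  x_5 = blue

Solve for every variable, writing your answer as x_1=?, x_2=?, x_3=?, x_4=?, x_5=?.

x_1=grey, x_2=green, x_3=red, x_4=orange, x_5=blue

x_2 has just one choice, so x_2 = green.
x_4's domain is down to {orange}, so x_4 = orange. Remove orange from x_1.
That leaves x_5 = blue. So x_3 can't be blue.
x_1's domain is down to {grey}, so x_1 = grey. Strike grey from x_3.
x_3 must be red (only option left).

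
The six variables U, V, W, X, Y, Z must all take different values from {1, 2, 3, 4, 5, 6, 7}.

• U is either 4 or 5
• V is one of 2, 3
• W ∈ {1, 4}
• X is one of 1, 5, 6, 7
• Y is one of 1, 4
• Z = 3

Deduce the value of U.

5

Z has just one choice, so Z = 3. So V can't be 3.
V must be 2 (only option left).
W and Y between them cover only {1, 4} — a naked pair. Remove those values from U, X.
So U = 5.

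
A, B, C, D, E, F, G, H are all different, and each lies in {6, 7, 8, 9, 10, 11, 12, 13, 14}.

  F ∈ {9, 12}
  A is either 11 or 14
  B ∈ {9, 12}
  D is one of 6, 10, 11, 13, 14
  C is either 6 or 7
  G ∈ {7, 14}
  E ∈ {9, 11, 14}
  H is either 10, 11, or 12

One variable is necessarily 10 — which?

Among the 8 variables, 13 fits only D (and all 8 values in {6, 7, 9, 10, 11, 12, 13, 14} must be used), so D = 13.
The 7 still-open variables draw from only 7 values {6, 7, 9, 10, 11, 12, 14}, so each is used; only C can be 6, hence C = 6.
The 6 still-open variables draw from only 6 values {7, 9, 10, 11, 12, 14}, so each is used; only G can be 7, hence G = 7.
The 5 still-open variables draw from only 5 values {9, 10, 11, 12, 14}, so each is used; only H can be 10, hence H = 10.

H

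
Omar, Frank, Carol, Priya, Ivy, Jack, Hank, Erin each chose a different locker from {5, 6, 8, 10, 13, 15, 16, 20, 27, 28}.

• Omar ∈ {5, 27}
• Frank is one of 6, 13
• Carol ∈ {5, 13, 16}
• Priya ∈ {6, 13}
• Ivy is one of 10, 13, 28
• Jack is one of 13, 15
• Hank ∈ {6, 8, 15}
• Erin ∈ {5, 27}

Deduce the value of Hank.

Omar and Erin share exactly the 2 values {5, 27}; by pigeonhole those values go to them, so strike 5, 27 from Carol.
Frank and Priya share exactly the 2 values {6, 13}; by pigeonhole those values go to them, so strike 6, 13 from Carol, Ivy, Jack, Hank.
That leaves Carol = 16.
Jack must be 15 (only option left). So Hank can't be 15.
So Hank = 8.

8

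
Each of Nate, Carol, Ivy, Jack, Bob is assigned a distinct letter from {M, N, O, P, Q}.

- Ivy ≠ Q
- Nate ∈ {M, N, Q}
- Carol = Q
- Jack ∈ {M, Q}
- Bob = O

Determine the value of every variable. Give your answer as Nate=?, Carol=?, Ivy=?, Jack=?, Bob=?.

Nate=N, Carol=Q, Ivy=P, Jack=M, Bob=O

Carol must be Q (only option left). Strike Q from Nate, Jack.
Jack's domain is down to {M}, so Jack = M. Eliminate M elsewhere: Nate, Ivy.
Bob's domain is down to {O}, so Bob = O. Remove O from Ivy.
That leaves Nate = N. Strike N from Ivy.
Ivy's domain is down to {P}, so Ivy = P.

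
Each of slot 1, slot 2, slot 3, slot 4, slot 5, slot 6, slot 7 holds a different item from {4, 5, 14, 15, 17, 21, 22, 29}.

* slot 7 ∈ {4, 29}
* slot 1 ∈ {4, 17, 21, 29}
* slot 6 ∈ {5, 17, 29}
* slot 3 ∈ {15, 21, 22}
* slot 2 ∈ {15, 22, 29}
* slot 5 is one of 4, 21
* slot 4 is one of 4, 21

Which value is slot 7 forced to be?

29

The 7 variables draw from only 7 values {4, 5, 15, 17, 21, 22, 29}, so each is used; only slot 6 can be 5, hence slot 6 = 5.
The 6 still-open variables together cover exactly {4, 15, 17, 21, 22, 29} — 6 values for 6 variables — and 17 appears only in slot 1's list, so slot 1 = 17.
slot 4 and slot 5 between them cover only {4, 21} — a naked pair. Remove those values from slot 3, slot 7.
So slot 7 = 29.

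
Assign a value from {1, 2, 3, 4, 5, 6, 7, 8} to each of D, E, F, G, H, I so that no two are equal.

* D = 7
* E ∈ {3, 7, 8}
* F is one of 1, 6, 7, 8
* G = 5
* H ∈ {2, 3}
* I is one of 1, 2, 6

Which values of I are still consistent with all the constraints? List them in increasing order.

D's domain is down to {7}, so D = 7. So E, F can't be 7.
G's domain is down to {5}, so G = 5.
No further eliminations apply; I can still be any of 1, 2, 6.

1, 2, 6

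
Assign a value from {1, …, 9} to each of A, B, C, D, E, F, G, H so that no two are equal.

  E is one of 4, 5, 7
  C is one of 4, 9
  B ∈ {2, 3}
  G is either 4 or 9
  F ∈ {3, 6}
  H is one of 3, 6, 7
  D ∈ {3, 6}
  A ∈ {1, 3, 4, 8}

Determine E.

5

C and G share exactly the 2 values {4, 9}; by pigeonhole those values go to them, so strike 4, 9 from A, E.
D and F between them cover only {3, 6} — a naked pair. Remove those values from A, B, H.
B has just one choice, so B = 2.
That leaves H = 7. So E can't be 7.
So E = 5.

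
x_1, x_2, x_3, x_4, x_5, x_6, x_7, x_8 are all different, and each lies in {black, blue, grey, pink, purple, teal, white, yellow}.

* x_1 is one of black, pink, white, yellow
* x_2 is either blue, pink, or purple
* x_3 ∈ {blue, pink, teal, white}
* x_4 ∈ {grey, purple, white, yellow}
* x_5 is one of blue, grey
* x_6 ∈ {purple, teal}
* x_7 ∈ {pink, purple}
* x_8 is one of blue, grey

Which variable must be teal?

x_6

Among the 8 variables, black fits only x_1 (and all 8 values in {black, blue, grey, pink, purple, teal, white, yellow} must be used), so x_1 = black.
The 7 still-open variables together cover exactly {blue, grey, pink, purple, teal, white, yellow} — 7 values for 7 variables — and yellow appears only in x_4's list, so x_4 = yellow.
Among the 6 still-open variables, white fits only x_3 (and all 6 values in {blue, grey, pink, purple, teal, white} must be used), so x_3 = white.
The 5 still-open variables draw from only 5 values {blue, grey, pink, purple, teal}, so each is used; only x_6 can be teal, hence x_6 = teal.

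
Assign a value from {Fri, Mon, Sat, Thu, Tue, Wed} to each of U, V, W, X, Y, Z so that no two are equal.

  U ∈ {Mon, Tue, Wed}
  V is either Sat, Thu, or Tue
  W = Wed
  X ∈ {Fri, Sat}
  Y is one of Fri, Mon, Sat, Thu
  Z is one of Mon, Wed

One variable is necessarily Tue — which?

U

W has just one choice, so W = Wed. Eliminate Wed elsewhere: U, Z.
Z must be Mon (only option left). So U, Y can't be Mon.
So Tue goes to U.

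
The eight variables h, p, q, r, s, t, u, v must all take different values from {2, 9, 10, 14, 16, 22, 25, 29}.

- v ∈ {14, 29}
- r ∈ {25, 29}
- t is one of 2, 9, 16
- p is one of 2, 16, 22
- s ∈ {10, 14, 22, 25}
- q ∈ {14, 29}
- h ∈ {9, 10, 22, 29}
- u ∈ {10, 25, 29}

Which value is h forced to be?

9

The 2 variables q and v are confined to {14, 29}, which locks those values in; drop them from h, r, s, u.
r has just one choice, so r = 25. Strike 25 from s, u.
u's domain is down to {10}, so u = 10. Remove 10 from h, s.
s's domain is down to {22}, so s = 22. Strike 22 from h, p.
So h = 9.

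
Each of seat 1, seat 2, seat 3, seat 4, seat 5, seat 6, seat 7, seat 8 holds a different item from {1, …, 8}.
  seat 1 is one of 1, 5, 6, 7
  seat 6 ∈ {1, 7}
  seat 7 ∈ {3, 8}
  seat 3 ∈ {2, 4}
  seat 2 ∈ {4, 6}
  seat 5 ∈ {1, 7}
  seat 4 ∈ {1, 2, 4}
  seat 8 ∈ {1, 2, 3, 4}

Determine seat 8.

Among the 8 variables, 5 fits only seat 1 (and all 8 values in {1, 2, 3, 4, 5, 6, 7, 8} must be used), so seat 1 = 5.
The 7 still-open variables draw from only 7 values {1, 2, 3, 4, 6, 7, 8}, so each is used; only seat 2 can be 6, hence seat 2 = 6.
Among the 6 still-open variables, 8 fits only seat 7 (and all 6 values in {1, 2, 3, 4, 7, 8} must be used), so seat 7 = 8.
The 5 still-open variables draw from only 5 values {1, 2, 3, 4, 7}, so each is used; only seat 8 can be 3, hence seat 8 = 3.

3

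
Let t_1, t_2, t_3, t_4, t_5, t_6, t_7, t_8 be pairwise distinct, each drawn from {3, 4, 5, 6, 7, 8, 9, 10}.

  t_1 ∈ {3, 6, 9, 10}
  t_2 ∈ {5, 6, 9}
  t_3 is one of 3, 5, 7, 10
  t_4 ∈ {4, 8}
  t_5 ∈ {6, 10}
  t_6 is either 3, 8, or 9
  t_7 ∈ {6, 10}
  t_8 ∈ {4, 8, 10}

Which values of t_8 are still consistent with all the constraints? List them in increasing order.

4, 8

Among the 8 variables, 7 fits only t_3 (and all 8 values in {3, 4, 5, 6, 7, 8, 9, 10} must be used), so t_3 = 7.
The 7 still-open variables together cover exactly {3, 4, 5, 6, 8, 9, 10} — 7 values for 7 variables — and 5 appears only in t_2's list, so t_2 = 5.
t_5 and t_7 share exactly the 2 values {6, 10}; by pigeonhole those values go to them, so strike 6, 10 from t_1, t_8.
The 2 variables t_4 and t_8 are confined to {4, 8}, which locks those values in; drop them from t_6.
No further eliminations apply; t_8 can still be any of 4, 8.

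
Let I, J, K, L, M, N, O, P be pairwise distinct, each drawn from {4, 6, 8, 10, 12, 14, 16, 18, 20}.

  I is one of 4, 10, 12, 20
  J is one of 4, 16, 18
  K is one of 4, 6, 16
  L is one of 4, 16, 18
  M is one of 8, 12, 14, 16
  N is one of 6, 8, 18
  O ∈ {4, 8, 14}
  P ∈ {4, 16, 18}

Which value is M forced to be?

J, L, P share exactly the 3 values {4, 16, 18}; by pigeonhole those values go to them, so strike 4, 16, 18 from I, K, M, N, O.
K must be 6 (only option left). Remove 6 from N.
N has just one choice, so N = 8. Eliminate 8 elsewhere: M, O.
O has just one choice, so O = 14. Remove 14 from M.
So M = 12.

12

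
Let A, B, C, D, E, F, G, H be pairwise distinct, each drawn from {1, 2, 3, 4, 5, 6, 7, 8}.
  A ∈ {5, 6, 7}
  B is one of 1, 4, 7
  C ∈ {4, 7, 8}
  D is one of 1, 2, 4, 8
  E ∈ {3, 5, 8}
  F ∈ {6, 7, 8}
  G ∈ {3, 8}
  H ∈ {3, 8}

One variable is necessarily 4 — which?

Among the 8 variables, 2 fits only D (and all 8 values in {1, 2, 3, 4, 5, 6, 7, 8} must be used), so D = 2.
Among the 7 still-open variables, 1 fits only B (and all 7 values in {1, 3, 4, 5, 6, 7, 8} must be used), so B = 1.
Among the 6 still-open variables, 4 fits only C (and all 6 values in {3, 4, 5, 6, 7, 8} must be used), so C = 4.

C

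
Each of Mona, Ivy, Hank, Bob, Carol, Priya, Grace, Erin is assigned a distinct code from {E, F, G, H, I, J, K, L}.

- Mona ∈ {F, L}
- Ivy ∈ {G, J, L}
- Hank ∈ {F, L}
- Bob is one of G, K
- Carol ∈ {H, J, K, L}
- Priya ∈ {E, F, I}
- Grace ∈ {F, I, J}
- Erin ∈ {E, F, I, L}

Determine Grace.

The 8 variables together cover exactly {E, F, G, H, I, J, K, L} — 8 values for 8 variables — and H appears only in Carol's list, so Carol = H.
Among the 7 still-open variables, K fits only Bob (and all 7 values in {E, F, G, I, J, K, L} must be used), so Bob = K.
Among the 6 still-open variables, G fits only Ivy (and all 6 values in {E, F, G, I, J, L} must be used), so Ivy = G.
The 5 still-open variables draw from only 5 values {E, F, I, J, L}, so each is used; only Grace can be J, hence Grace = J.

J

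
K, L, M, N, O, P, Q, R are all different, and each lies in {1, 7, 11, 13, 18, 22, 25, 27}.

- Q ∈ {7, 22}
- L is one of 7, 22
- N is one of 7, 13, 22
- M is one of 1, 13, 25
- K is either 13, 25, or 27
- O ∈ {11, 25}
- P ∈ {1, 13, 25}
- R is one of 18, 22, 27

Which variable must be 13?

N

Among the 8 variables, 11 fits only O (and all 8 values in {1, 7, 11, 13, 18, 22, 25, 27} must be used), so O = 11.
The 7 still-open variables draw from only 7 values {1, 7, 13, 18, 22, 25, 27}, so each is used; only R can be 18, hence R = 18.
The 6 still-open variables draw from only 6 values {1, 7, 13, 22, 25, 27}, so each is used; only K can be 27, hence K = 27.
The 2 variables L and Q are confined to {7, 22}, which locks those values in; drop them from N.
So 13 goes to N.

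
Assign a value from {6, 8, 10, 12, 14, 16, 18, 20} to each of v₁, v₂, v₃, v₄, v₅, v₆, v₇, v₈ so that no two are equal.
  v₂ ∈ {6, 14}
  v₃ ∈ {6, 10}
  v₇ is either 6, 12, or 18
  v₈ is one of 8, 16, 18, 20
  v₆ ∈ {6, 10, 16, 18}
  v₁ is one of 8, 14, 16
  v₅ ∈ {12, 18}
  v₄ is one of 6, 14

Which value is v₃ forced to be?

10

The 8 variables together cover exactly {6, 8, 10, 12, 14, 16, 18, 20} — 8 values for 8 variables — and 20 appears only in v₈'s list, so v₈ = 20.
The 7 still-open variables together cover exactly {6, 8, 10, 12, 14, 16, 18} — 7 values for 7 variables — and 8 appears only in v₁'s list, so v₁ = 8.
The 6 still-open variables together cover exactly {6, 10, 12, 14, 16, 18} — 6 values for 6 variables — and 16 appears only in v₆'s list, so v₆ = 16.
The 5 still-open variables together cover exactly {6, 10, 12, 14, 18} — 5 values for 5 variables — and 10 appears only in v₃'s list, so v₃ = 10.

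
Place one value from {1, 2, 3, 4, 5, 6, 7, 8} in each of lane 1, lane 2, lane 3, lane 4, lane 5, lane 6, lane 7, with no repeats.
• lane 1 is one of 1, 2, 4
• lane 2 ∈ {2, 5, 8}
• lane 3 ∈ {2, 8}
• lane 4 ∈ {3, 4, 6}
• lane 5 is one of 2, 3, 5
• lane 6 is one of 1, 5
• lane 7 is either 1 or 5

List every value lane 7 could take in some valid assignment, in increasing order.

1, 5

The 7 variables together cover exactly {1, 2, 3, 4, 5, 6, 8} — 7 values for 7 variables — and 6 appears only in lane 4's list, so lane 4 = 6.
The 6 still-open variables together cover exactly {1, 2, 3, 4, 5, 8} — 6 values for 6 variables — and 3 appears only in lane 5's list, so lane 5 = 3.
The 5 still-open variables together cover exactly {1, 2, 4, 5, 8} — 5 values for 5 variables — and 4 appears only in lane 1's list, so lane 1 = 4.
The 2 variables lane 6 and lane 7 are confined to {1, 5}, which locks those values in; drop them from lane 2.
No further eliminations apply; lane 7 can still be any of 1, 5.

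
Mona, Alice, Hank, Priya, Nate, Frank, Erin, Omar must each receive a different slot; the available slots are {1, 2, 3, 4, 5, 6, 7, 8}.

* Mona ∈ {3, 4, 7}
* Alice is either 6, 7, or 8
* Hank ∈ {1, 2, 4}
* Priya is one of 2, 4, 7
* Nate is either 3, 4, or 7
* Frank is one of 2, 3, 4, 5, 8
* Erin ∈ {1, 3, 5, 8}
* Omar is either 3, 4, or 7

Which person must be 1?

Among the 8 variables, 6 fits only Alice (and all 8 values in {1, 2, 3, 4, 5, 6, 7, 8} must be used), so Alice = 6.
The 3 variables Mona, Nate, Omar are confined to {3, 4, 7}, which locks those values in; drop them from Hank, Priya, Frank, Erin.
Priya has just one choice, so Priya = 2. So Hank, Frank can't be 2.
So 1 goes to Hank.

Hank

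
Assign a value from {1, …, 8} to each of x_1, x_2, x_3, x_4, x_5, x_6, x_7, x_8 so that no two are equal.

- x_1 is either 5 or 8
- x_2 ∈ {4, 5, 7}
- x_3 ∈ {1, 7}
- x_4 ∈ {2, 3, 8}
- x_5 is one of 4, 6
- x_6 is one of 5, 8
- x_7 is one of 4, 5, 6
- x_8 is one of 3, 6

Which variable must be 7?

x_2

Among the 8 variables, 1 fits only x_3 (and all 8 values in {1, 2, 3, 4, 5, 6, 7, 8} must be used), so x_3 = 1.
The 7 still-open variables draw from only 7 values {2, 3, 4, 5, 6, 7, 8}, so each is used; only x_4 can be 2, hence x_4 = 2.
Among the 6 still-open variables, 3 fits only x_8 (and all 6 values in {3, 4, 5, 6, 7, 8} must be used), so x_8 = 3.
Among the 5 still-open variables, 7 fits only x_2 (and all 5 values in {4, 5, 6, 7, 8} must be used), so x_2 = 7.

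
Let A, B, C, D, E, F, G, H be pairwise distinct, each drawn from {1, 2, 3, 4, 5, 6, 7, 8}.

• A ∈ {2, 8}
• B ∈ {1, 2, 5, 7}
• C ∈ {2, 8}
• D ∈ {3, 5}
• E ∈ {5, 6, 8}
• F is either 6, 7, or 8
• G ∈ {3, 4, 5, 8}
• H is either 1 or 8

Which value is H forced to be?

1

The 8 variables draw from only 8 values {1, 2, 3, 4, 5, 6, 7, 8}, so each is used; only G can be 4, hence G = 4.
The 7 still-open variables draw from only 7 values {1, 2, 3, 5, 6, 7, 8}, so each is used; only D can be 3, hence D = 3.
A and C share exactly the 2 values {2, 8}; by pigeonhole those values go to them, so strike 2, 8 from B, E, F, H.
So H = 1.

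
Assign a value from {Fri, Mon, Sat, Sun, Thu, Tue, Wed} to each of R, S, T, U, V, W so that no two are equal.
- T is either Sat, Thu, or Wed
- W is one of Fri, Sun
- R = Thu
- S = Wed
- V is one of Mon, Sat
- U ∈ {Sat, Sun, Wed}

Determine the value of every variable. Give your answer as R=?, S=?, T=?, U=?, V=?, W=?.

R has just one choice, so R = Thu. Eliminate Thu elsewhere: T.
S must be Wed (only option left). Eliminate Wed elsewhere: T, U.
T's domain is down to {Sat}, so T = Sat. Remove Sat from U, V.
That leaves U = Sun. Remove Sun from W.
V has just one choice, so V = Mon.
W has just one choice, so W = Fri.

R=Thu, S=Wed, T=Sat, U=Sun, V=Mon, W=Fri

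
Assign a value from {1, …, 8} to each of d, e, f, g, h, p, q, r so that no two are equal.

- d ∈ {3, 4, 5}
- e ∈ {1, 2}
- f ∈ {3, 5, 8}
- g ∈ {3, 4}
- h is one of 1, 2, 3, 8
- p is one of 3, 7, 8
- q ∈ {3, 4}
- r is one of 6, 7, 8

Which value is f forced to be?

The 8 variables together cover exactly {1, 2, 3, 4, 5, 6, 7, 8} — 8 values for 8 variables — and 6 appears only in r's list, so r = 6.
The 7 still-open variables draw from only 7 values {1, 2, 3, 4, 5, 7, 8}, so each is used; only p can be 7, hence p = 7.
g and q share exactly the 2 values {3, 4}; by pigeonhole those values go to them, so strike 3, 4 from d, f, h.
That leaves d = 5. Eliminate 5 elsewhere: f.
So f = 8.

8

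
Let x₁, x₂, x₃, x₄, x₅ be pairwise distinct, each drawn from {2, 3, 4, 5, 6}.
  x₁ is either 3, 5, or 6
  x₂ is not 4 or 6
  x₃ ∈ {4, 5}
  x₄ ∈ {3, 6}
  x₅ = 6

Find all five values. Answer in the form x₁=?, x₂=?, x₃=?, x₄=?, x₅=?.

x₁=5, x₂=2, x₃=4, x₄=3, x₅=6

x₅ has just one choice, so x₅ = 6. Eliminate 6 elsewhere: x₁, x₄.
That leaves x₄ = 3. So x₁, x₂ can't be 3.
x₁'s domain is down to {5}, so x₁ = 5. Eliminate 5 elsewhere: x₂, x₃.
x₂ has just one choice, so x₂ = 2.
x₃ has just one choice, so x₃ = 4.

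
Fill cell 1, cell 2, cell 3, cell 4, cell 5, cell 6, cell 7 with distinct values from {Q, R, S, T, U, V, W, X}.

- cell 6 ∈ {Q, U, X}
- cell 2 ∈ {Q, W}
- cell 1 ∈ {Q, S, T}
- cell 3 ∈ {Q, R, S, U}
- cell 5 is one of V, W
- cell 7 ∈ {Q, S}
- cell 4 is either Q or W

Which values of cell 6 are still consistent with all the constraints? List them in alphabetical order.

U, X

cell 2 and cell 4 share exactly the 2 values {Q, W}; by pigeonhole those values go to them, so strike Q, W from cell 1, cell 3, cell 5, cell 6, cell 7.
cell 5 has just one choice, so cell 5 = V.
cell 7 has just one choice, so cell 7 = S. So cell 1, cell 3 can't be S.
cell 1's domain is down to {T}, so cell 1 = T.
No further eliminations apply; cell 6 can still be any of U, X.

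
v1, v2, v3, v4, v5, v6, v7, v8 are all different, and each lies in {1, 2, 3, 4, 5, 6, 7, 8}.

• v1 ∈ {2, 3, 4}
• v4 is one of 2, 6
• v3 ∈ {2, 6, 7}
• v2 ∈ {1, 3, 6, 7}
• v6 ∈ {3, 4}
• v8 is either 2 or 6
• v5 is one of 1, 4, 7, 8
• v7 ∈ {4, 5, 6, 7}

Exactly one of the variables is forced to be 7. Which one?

Among the 8 variables, 5 fits only v7 (and all 8 values in {1, 2, 3, 4, 5, 6, 7, 8} must be used), so v7 = 5.
The 7 still-open variables draw from only 7 values {1, 2, 3, 4, 6, 7, 8}, so each is used; only v5 can be 8, hence v5 = 8.
Among the 6 still-open variables, 1 fits only v2 (and all 6 values in {1, 2, 3, 4, 6, 7} must be used), so v2 = 1.
The 5 still-open variables together cover exactly {2, 3, 4, 6, 7} — 5 values for 5 variables — and 7 appears only in v3's list, so v3 = 7.

v3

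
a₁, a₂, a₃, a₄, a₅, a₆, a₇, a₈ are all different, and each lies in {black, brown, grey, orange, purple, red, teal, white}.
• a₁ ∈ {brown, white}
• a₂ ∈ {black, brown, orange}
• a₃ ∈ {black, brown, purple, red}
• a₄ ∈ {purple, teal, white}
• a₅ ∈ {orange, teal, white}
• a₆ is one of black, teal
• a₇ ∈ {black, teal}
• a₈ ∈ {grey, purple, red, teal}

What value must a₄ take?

purple

Among the 8 variables, grey fits only a₈ (and all 8 values in {black, brown, grey, orange, purple, red, teal, white} must be used), so a₈ = grey.
The 7 still-open variables draw from only 7 values {black, brown, orange, purple, red, teal, white}, so each is used; only a₃ can be red, hence a₃ = red.
Among the 6 still-open variables, purple fits only a₄ (and all 6 values in {black, brown, orange, purple, teal, white} must be used), so a₄ = purple.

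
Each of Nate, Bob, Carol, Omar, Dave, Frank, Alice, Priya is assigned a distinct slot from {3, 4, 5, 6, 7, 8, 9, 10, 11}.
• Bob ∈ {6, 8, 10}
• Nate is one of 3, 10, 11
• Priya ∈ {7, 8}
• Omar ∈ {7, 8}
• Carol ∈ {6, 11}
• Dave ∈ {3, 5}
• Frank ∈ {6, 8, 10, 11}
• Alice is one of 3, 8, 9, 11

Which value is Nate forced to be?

3

The 8 variables together cover exactly {3, 5, 6, 7, 8, 9, 10, 11} — 8 values for 8 variables — and 5 appears only in Dave's list, so Dave = 5.
The 7 still-open variables together cover exactly {3, 6, 7, 8, 9, 10, 11} — 7 values for 7 variables — and 9 appears only in Alice's list, so Alice = 9.
The 6 still-open variables draw from only 6 values {3, 6, 7, 8, 10, 11}, so each is used; only Nate can be 3, hence Nate = 3.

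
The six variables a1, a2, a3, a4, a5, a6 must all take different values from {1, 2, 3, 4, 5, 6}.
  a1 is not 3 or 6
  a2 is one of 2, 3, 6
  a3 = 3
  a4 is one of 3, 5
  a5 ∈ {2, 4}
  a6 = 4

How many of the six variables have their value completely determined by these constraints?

a3's domain is down to {3}, so a3 = 3. So a2, a4 can't be 3.
That leaves a4 = 5. Eliminate 5 elsewhere: a1.
a6 must be 4 (only option left). Remove 4 from a1, a5.
a5 has just one choice, so a5 = 2. Remove 2 from a1, a2.
a1's domain is down to {1}, so a1 = 1.
a2 must be 6 (only option left).
Every variable is fixed: a1=1, a2=6, a3=3, a4=5, a5=2, a6=4. That makes 6.

6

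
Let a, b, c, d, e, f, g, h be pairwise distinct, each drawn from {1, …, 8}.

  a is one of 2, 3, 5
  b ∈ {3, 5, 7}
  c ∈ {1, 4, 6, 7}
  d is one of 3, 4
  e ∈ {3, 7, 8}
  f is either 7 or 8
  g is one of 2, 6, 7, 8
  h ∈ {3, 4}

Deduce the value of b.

Among the 8 variables, 1 fits only c (and all 8 values in {1, 2, 3, 4, 5, 6, 7, 8} must be used), so c = 1.
The 7 still-open variables draw from only 7 values {2, 3, 4, 5, 6, 7, 8}, so each is used; only g can be 6, hence g = 6.
The 6 still-open variables together cover exactly {2, 3, 4, 5, 7, 8} — 6 values for 6 variables — and 2 appears only in a's list, so a = 2.
The 5 still-open variables together cover exactly {3, 4, 5, 7, 8} — 5 values for 5 variables — and 5 appears only in b's list, so b = 5.

5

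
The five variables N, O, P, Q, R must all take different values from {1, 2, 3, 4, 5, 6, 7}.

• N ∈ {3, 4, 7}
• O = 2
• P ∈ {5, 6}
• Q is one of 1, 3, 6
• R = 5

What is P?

6

O's domain is down to {2}, so O = 2.
R has just one choice, so R = 5. Strike 5 from P.
So P = 6.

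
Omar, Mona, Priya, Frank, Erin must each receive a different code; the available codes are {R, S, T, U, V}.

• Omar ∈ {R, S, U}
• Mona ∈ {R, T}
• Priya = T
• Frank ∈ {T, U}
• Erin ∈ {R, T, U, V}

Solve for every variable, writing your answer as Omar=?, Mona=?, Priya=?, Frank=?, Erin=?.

Priya must be T (only option left). So Mona, Frank, Erin can't be T.
Frank has just one choice, so Frank = U. Strike U from Omar, Erin.
Mona's domain is down to {R}, so Mona = R. Strike R from Omar, Erin.
That leaves Erin = V.
Omar must be S (only option left).

Omar=S, Mona=R, Priya=T, Frank=U, Erin=V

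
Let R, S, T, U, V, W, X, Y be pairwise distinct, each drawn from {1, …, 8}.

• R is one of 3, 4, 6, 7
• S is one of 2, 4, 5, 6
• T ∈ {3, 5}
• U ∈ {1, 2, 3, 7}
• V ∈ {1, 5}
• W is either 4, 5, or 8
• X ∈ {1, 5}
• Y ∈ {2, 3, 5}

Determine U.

7

The 8 variables together cover exactly {1, 2, 3, 4, 5, 6, 7, 8} — 8 values for 8 variables — and 8 appears only in W's list, so W = 8.
V and X share exactly the 2 values {1, 5}; by pigeonhole those values go to them, so strike 1, 5 from S, T, U, Y.
T must be 3 (only option left). So R, U, Y can't be 3.
Y's domain is down to {2}, so Y = 2. Eliminate 2 elsewhere: S, U.
So U = 7.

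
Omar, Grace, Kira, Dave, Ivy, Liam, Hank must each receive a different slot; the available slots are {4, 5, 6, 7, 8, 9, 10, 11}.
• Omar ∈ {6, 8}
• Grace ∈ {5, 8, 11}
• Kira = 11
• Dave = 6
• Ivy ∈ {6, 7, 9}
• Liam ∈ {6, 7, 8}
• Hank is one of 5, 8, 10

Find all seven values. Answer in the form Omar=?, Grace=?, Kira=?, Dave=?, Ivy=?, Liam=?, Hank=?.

Omar=8, Grace=5, Kira=11, Dave=6, Ivy=9, Liam=7, Hank=10

Kira has just one choice, so Kira = 11. Eliminate 11 elsewhere: Grace.
Dave has just one choice, so Dave = 6. Strike 6 from Omar, Ivy, Liam.
Omar's domain is down to {8}, so Omar = 8. Strike 8 from Grace, Liam, Hank.
Grace must be 5 (only option left). Strike 5 from Hank.
Liam must be 7 (only option left). Remove 7 from Ivy.
That leaves Hank = 10.
Ivy has just one choice, so Ivy = 9.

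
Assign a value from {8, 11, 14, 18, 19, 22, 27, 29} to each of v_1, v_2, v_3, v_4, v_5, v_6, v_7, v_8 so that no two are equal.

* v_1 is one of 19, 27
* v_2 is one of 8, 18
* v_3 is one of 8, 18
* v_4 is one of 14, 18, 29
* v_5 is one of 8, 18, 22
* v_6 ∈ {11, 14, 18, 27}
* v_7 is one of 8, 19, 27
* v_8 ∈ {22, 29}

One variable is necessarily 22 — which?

v_5

Among the 8 variables, 11 fits only v_6 (and all 8 values in {8, 11, 14, 18, 19, 22, 27, 29} must be used), so v_6 = 11.
The 7 still-open variables draw from only 7 values {8, 14, 18, 19, 22, 27, 29}, so each is used; only v_4 can be 14, hence v_4 = 14.
Among the 6 still-open variables, 29 fits only v_8 (and all 6 values in {8, 18, 19, 22, 27, 29} must be used), so v_8 = 29.
Among the 5 still-open variables, 22 fits only v_5 (and all 5 values in {8, 18, 19, 22, 27} must be used), so v_5 = 22.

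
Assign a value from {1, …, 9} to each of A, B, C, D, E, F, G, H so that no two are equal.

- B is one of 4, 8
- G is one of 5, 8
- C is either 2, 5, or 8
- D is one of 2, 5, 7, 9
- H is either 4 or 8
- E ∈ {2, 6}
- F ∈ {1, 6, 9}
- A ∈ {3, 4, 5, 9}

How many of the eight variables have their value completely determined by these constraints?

3

B and H between them cover only {4, 8} — a naked pair. Remove those values from A, C, G.
G must be 5 (only option left). Remove 5 from A, C, D.
That leaves C = 2. So D, E can't be 2.
E's domain is down to {6}, so E = 6. Eliminate 6 elsewhere: F.
Determined: C=2, E=6, G=5. The other variables each still have more than one consistent value. That makes 3.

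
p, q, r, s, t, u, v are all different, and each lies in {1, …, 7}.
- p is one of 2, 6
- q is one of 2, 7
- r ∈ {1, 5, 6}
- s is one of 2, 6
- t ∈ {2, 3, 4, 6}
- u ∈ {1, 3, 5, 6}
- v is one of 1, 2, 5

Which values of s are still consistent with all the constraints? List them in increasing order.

Among the 7 variables, 4 fits only t (and all 7 values in {1, 2, 3, 4, 5, 6, 7} must be used), so t = 4.
The 6 still-open variables together cover exactly {1, 2, 3, 5, 6, 7} — 6 values for 6 variables — and 3 appears only in u's list, so u = 3.
The 5 still-open variables together cover exactly {1, 2, 5, 6, 7} — 5 values for 5 variables — and 7 appears only in q's list, so q = 7.
p and s between them cover only {2, 6} — a naked pair. Remove those values from r, v.
No further eliminations apply; s can still be any of 2, 6.

2, 6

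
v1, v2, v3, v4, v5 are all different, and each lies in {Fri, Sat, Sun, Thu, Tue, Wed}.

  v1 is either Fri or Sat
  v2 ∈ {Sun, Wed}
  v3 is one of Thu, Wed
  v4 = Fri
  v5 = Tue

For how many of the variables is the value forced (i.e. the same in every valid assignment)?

v4's domain is down to {Fri}, so v4 = Fri. Strike Fri from v1.
v5's domain is down to {Tue}, so v5 = Tue.
That leaves v1 = Sat.
Determined: v1=Sat, v4=Fri, v5=Tue. The other variables each still have more than one consistent value. That makes 3.

3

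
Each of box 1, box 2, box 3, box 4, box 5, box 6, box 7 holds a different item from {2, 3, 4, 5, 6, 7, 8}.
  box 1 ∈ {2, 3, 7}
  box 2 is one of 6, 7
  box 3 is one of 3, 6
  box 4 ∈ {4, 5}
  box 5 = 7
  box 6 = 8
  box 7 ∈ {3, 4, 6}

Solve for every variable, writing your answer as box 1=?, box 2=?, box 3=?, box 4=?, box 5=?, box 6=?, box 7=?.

box 5 has just one choice, so box 5 = 7. Strike 7 from box 1, box 2.
That leaves box 6 = 8.
box 2 has just one choice, so box 2 = 6. Eliminate 6 elsewhere: box 3, box 7.
That leaves box 3 = 3. Remove 3 from box 1, box 7.
box 7 has just one choice, so box 7 = 4. So box 4 can't be 4.
box 1's domain is down to {2}, so box 1 = 2.
box 4 must be 5 (only option left).

box 1=2, box 2=6, box 3=3, box 4=5, box 5=7, box 6=8, box 7=4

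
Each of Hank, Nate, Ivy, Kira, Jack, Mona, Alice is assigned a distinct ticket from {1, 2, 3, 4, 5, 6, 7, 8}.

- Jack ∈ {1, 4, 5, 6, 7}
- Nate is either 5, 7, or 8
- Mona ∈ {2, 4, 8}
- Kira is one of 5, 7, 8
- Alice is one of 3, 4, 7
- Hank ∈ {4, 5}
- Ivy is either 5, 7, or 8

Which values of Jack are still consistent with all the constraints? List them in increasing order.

1, 6

Nate, Ivy, Kira between them cover only {5, 7, 8} — a naked triple. Remove those values from Hank, Jack, Mona, Alice.
Hank's domain is down to {4}, so Hank = 4. Remove 4 from Jack, Mona, Alice.
Mona's domain is down to {2}, so Mona = 2.
Alice must be 3 (only option left).
No further eliminations apply; Jack can still be any of 1, 6.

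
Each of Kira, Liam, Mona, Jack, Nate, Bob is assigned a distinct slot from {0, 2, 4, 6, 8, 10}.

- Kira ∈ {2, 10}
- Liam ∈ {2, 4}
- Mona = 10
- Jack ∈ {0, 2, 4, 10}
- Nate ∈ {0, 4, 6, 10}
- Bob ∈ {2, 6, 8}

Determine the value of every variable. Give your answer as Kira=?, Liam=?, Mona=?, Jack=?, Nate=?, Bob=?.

Mona must be 10 (only option left). Strike 10 from Kira, Jack, Nate.
That leaves Kira = 2. Strike 2 from Liam, Jack, Bob.
Liam must be 4 (only option left). So Jack, Nate can't be 4.
Jack's domain is down to {0}, so Jack = 0. Strike 0 from Nate.
Nate has just one choice, so Nate = 6. Strike 6 from Bob.
Bob has just one choice, so Bob = 8.

Kira=2, Liam=4, Mona=10, Jack=0, Nate=6, Bob=8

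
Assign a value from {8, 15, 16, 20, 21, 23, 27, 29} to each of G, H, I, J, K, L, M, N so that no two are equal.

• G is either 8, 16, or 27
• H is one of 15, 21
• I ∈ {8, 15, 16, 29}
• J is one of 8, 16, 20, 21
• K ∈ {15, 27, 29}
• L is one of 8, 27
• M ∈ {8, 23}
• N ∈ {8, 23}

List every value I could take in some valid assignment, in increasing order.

The 8 variables draw from only 8 values {8, 15, 16, 20, 21, 23, 27, 29}, so each is used; only J can be 20, hence J = 20.
The 7 still-open variables draw from only 7 values {8, 15, 16, 21, 23, 27, 29}, so each is used; only H can be 21, hence H = 21.
M and N share exactly the 2 values {8, 23}; by pigeonhole those values go to them, so strike 8, 23 from G, I, L.
L's domain is down to {27}, so L = 27. Remove 27 from G, K.
G has just one choice, so G = 16. Eliminate 16 elsewhere: I.
No further eliminations apply; I can still be any of 15, 29.

15, 29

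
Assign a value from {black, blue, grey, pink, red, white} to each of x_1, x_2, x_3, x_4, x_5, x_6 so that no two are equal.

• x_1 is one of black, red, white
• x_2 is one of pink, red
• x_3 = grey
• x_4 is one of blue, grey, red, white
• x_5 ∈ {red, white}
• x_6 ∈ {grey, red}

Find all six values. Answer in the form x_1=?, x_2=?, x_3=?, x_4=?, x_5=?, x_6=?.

x_3's domain is down to {grey}, so x_3 = grey. Strike grey from x_4, x_6.
That leaves x_6 = red. Strike red from x_1, x_2, x_4, x_5.
x_2 has just one choice, so x_2 = pink.
x_5 must be white (only option left). Eliminate white elsewhere: x_1, x_4.
x_1 has just one choice, so x_1 = black.
That leaves x_4 = blue.

x_1=black, x_2=pink, x_3=grey, x_4=blue, x_5=white, x_6=red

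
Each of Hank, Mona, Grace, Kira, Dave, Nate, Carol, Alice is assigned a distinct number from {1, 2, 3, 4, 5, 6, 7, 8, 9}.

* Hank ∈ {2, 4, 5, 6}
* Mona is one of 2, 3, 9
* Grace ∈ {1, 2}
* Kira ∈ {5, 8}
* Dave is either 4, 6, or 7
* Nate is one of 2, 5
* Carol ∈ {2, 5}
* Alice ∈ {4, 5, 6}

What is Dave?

The 2 variables Nate and Carol are confined to {2, 5}, which locks those values in; drop them from Hank, Mona, Grace, Kira, Alice.
Grace has just one choice, so Grace = 1.
That leaves Kira = 8.
Hank and Alice between them cover only {4, 6} — a naked pair. Remove those values from Dave.
So Dave = 7.

7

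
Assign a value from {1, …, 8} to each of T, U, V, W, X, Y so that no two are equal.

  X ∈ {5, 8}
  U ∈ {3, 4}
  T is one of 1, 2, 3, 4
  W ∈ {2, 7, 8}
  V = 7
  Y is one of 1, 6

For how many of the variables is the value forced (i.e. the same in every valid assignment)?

V must be 7 (only option left). Eliminate 7 elsewhere: W.
Determined: V=7. The other variables each still have more than one consistent value. That makes 1.

1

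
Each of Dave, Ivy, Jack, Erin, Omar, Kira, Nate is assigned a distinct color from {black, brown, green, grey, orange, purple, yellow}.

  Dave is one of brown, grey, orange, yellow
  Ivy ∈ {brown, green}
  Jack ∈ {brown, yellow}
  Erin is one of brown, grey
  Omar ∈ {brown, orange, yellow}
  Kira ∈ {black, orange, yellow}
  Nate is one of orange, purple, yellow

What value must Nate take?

The 7 variables together cover exactly {black, brown, green, grey, orange, purple, yellow} — 7 values for 7 variables — and black appears only in Kira's list, so Kira = black.
Among the 6 still-open variables, green fits only Ivy (and all 6 values in {brown, green, grey, orange, purple, yellow} must be used), so Ivy = green.
Among the 5 still-open variables, purple fits only Nate (and all 5 values in {brown, grey, orange, purple, yellow} must be used), so Nate = purple.

purple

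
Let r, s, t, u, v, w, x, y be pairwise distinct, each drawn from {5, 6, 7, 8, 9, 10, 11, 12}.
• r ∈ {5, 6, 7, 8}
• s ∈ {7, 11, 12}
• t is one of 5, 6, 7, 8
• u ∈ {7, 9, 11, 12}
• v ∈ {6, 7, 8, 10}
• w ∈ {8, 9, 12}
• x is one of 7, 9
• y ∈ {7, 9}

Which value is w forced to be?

The 8 variables together cover exactly {5, 6, 7, 8, 9, 10, 11, 12} — 8 values for 8 variables — and 10 appears only in v's list, so v = 10.
x and y between them cover only {7, 9} — a naked pair. Remove those values from r, s, t, u, w.
s and u between them cover only {11, 12} — a naked pair. Remove those values from w.
So w = 8.

8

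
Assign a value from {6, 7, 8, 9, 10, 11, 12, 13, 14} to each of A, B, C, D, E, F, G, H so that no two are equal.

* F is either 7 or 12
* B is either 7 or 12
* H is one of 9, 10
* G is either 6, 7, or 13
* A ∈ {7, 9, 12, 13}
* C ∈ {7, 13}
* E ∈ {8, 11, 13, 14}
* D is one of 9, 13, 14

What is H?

10

The 2 variables B and F are confined to {7, 12}, which locks those values in; drop them from A, C, G.
C has just one choice, so C = 13. Eliminate 13 elsewhere: A, D, E, G.
G must be 6 (only option left).
That leaves A = 9. Remove 9 from D, H.
So H = 10.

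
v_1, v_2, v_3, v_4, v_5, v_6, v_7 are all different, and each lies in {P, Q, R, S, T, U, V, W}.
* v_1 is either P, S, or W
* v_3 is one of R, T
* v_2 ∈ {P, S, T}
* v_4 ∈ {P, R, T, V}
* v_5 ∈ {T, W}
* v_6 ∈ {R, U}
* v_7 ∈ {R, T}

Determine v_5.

W

The 7 variables together cover exactly {P, R, S, T, U, V, W} — 7 values for 7 variables — and U appears only in v_6's list, so v_6 = U.
The 6 still-open variables draw from only 6 values {P, R, S, T, V, W}, so each is used; only v_4 can be V, hence v_4 = V.
The 2 variables v_3 and v_7 are confined to {R, T}, which locks those values in; drop them from v_2, v_5.
So v_5 = W.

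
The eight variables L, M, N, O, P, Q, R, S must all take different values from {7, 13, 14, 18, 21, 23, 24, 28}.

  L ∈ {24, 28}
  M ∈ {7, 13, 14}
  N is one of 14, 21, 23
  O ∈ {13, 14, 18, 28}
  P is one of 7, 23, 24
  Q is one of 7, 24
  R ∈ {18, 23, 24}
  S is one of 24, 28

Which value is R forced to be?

18

Among the 8 variables, 21 fits only N (and all 8 values in {7, 13, 14, 18, 21, 23, 24, 28} must be used), so N = 21.
L and S share exactly the 2 values {24, 28}; by pigeonhole those values go to them, so strike 24, 28 from O, P, Q, R.
Q must be 7 (only option left). Remove 7 from M, P.
P must be 23 (only option left). So R can't be 23.
So R = 18.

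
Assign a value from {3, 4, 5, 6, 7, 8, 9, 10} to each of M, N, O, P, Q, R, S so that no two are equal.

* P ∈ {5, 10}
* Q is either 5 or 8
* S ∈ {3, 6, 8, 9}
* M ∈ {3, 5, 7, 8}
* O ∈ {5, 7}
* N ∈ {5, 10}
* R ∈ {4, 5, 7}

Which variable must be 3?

M

N and P between them cover only {5, 10} — a naked pair. Remove those values from M, O, Q, R.
O must be 7 (only option left). Eliminate 7 elsewhere: M, R.
Q must be 8 (only option left). Strike 8 from M, S.
So 3 goes to M.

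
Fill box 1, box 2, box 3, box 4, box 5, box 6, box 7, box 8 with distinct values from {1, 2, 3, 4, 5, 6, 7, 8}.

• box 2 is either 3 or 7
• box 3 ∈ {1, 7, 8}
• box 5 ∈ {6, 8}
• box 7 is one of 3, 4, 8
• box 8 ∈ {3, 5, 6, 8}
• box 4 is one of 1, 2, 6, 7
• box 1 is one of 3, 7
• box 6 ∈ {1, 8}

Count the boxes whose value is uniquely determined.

4

Among the 8 variables, 2 fits only box 4 (and all 8 values in {1, 2, 3, 4, 5, 6, 7, 8} must be used), so box 4 = 2.
The 7 still-open variables draw from only 7 values {1, 3, 4, 5, 6, 7, 8}, so each is used; only box 7 can be 4, hence box 7 = 4.
The 6 still-open variables together cover exactly {1, 3, 5, 6, 7, 8} — 6 values for 6 variables — and 5 appears only in box 8's list, so box 8 = 5.
The 5 still-open variables together cover exactly {1, 3, 6, 7, 8} — 5 values for 5 variables — and 6 appears only in box 5's list, so box 5 = 6.
The 2 variables box 1 and box 2 are confined to {3, 7}, which locks those values in; drop them from box 3.
Determined: box 4=2, box 5=6, box 7=4, box 8=5. The other boxes each still have more than one consistent value. That makes 4.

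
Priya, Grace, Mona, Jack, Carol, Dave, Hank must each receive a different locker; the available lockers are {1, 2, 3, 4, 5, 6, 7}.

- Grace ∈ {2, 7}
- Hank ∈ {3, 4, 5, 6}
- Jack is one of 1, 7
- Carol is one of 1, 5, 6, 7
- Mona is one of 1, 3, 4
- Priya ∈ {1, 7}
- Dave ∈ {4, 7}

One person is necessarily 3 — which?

Among the 7 variables, 2 fits only Grace (and all 7 values in {1, 2, 3, 4, 5, 6, 7} must be used), so Grace = 2.
Priya and Jack share exactly the 2 values {1, 7}; by pigeonhole those values go to them, so strike 1, 7 from Mona, Carol, Dave.
Dave must be 4 (only option left). Eliminate 4 elsewhere: Mona, Hank.
So 3 goes to Mona.

Mona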